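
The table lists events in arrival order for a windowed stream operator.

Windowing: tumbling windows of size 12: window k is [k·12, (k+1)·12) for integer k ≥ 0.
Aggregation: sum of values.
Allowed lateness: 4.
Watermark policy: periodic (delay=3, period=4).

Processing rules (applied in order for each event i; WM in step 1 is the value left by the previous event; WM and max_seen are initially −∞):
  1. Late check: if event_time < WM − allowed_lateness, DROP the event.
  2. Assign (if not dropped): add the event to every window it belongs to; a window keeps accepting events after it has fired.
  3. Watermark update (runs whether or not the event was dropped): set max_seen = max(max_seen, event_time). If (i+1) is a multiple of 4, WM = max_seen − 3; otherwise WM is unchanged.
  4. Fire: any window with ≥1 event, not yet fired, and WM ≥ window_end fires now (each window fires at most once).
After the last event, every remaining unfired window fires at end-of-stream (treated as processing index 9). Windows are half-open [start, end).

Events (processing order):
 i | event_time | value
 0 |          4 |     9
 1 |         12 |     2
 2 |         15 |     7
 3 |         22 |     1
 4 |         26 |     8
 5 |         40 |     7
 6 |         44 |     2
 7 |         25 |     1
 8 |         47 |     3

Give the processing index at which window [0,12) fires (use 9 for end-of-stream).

i=0 t=4 v=9: → [0,12); WM=−∞
i=1 t=12 v=2: → [12,24); WM=−∞
i=2 t=15 v=7: → [12,24); WM=−∞
i=3 t=22 v=1: → [12,24); WM=19; [0,12) fires=9
i=4 t=26 v=8: → [24,36); WM=19
i=5 t=40 v=7: → [36,48); WM=19
i=6 t=44 v=2: → [36,48); WM=19
i=7 t=25 v=1: → [24,36); WM=41; [12,24) fires=10 [24,36) fires=9
i=8 t=47 v=3: → [36,48); WM=41

3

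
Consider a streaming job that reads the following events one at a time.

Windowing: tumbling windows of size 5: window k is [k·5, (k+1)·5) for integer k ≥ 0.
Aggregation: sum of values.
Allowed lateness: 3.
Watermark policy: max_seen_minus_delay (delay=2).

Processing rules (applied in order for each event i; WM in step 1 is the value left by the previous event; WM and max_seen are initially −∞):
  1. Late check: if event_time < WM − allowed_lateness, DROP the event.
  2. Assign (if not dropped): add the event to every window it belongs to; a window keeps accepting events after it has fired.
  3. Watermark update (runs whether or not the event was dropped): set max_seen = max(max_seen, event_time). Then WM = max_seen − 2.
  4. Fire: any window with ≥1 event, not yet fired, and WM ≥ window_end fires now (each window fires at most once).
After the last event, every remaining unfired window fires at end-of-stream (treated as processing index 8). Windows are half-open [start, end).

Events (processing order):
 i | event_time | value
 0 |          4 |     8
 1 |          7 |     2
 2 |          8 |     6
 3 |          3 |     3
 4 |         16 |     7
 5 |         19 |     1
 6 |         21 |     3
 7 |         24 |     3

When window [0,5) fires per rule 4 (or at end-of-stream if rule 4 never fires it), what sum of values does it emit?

8

i=0 t=4 v=8: → [0,5); WM=2
i=1 t=7 v=2: → [5,10); WM=5; [0,5) fires=8
i=2 t=8 v=6: → [5,10); WM=6
i=3 t=3 v=3: → [0,5); WM=6
i=4 t=16 v=7: → [15,20); WM=14; [5,10) fires=8
i=5 t=19 v=1: → [15,20); WM=17
i=6 t=21 v=3: → [20,25); WM=19
i=7 t=24 v=3: → [20,25); WM=22; [15,20) fires=8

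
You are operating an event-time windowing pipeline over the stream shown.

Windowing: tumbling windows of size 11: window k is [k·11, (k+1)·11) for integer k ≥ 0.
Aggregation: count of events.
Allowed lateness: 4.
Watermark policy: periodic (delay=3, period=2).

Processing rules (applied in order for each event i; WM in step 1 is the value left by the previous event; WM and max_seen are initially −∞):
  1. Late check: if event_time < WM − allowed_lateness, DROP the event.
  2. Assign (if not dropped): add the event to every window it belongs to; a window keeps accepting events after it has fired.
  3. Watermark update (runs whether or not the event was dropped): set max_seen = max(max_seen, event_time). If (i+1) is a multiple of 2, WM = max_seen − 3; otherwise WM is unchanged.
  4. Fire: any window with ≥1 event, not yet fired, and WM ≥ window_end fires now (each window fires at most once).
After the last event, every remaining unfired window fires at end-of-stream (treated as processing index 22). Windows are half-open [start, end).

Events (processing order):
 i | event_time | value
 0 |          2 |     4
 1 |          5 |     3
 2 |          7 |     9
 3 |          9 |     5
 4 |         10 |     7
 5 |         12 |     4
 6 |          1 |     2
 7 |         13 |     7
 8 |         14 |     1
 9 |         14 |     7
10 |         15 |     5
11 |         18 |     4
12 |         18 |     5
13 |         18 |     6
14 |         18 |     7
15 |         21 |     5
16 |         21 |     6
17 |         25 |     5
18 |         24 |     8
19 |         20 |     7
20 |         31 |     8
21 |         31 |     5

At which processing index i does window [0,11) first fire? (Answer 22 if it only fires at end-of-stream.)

9

i=0 t=2 v=4: → [0,11); WM=−∞
i=1 t=5 v=3: → [0,11); WM=2
i=2 t=7 v=9: → [0,11); WM=2
i=3 t=9 v=5: → [0,11); WM=6
i=4 t=10 v=7: → [0,11); WM=6
i=5 t=12 v=4: → [11,22); WM=9
i=6 t=1 v=2: DROP (t<9-4); WM=9
i=7 t=13 v=7: → [11,22); WM=10
i=8 t=14 v=1: → [11,22); WM=10
i=9 t=14 v=7: → [11,22); WM=11; [0,11) fires=5
i=10 t=15 v=5: → [11,22); WM=11
i=11 t=18 v=4: → [11,22); WM=15
i=12 t=18 v=5: → [11,22); WM=15
i=13 t=18 v=6: → [11,22); WM=15
i=14 t=18 v=7: → [11,22); WM=15
i=15 t=21 v=5: → [11,22); WM=18
i=16 t=21 v=6: → [11,22); WM=18
i=17 t=25 v=5: → [22,33); WM=22; [11,22) fires=11
i=18 t=24 v=8: → [22,33); WM=22
i=19 t=20 v=7: → [11,22); WM=22
i=20 t=31 v=8: → [22,33); WM=22
i=21 t=31 v=5: → [22,33); WM=28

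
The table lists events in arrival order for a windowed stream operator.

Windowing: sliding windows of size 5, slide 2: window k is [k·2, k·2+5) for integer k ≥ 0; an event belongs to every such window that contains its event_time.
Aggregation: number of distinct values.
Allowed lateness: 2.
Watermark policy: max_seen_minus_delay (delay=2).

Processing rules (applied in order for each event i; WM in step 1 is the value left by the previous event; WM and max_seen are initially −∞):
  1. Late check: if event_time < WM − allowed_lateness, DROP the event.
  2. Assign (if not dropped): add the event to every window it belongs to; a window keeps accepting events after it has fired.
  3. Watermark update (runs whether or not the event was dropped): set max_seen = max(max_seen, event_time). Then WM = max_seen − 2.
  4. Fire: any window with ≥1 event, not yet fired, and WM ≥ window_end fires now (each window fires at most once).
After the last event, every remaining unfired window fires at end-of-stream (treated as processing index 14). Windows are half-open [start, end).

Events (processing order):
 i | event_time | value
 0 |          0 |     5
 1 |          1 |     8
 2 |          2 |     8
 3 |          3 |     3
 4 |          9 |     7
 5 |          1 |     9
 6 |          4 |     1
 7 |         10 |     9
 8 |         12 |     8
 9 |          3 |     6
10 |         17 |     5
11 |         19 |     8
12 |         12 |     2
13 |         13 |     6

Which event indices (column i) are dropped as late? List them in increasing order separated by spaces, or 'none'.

5 6 9 12 13

i=0 t=0 v=5: → [0,5); WM=-2
i=1 t=1 v=8: → [0,5); WM=-1
i=2 t=2 v=8: → [2,7),[0,5); WM=0
i=3 t=3 v=3: → [2,7),[0,5); WM=1
i=4 t=9 v=7: → [8,13),[6,11); WM=7; [0,5) fires=3 [2,7) fires=2
i=5 t=1 v=9: DROP (t<7-2); WM=7
i=6 t=4 v=1: DROP (t<7-2); WM=7
i=7 t=10 v=9: → [10,15),[8,13),[6,11); WM=8
i=8 t=12 v=8: → [12,17),[10,15),[8,13); WM=10
i=9 t=3 v=6: DROP (t<10-2); WM=10
i=10 t=17 v=5: → [16,21),[14,19); WM=15; [6,11) fires=2 [8,13) fires=3 [10,15) fires=2
i=11 t=19 v=8: → [18,23),[16,21); WM=17; [12,17) fires=1
i=12 t=12 v=2: DROP (t<17-2); WM=17
i=13 t=13 v=6: DROP (t<17-2); WM=17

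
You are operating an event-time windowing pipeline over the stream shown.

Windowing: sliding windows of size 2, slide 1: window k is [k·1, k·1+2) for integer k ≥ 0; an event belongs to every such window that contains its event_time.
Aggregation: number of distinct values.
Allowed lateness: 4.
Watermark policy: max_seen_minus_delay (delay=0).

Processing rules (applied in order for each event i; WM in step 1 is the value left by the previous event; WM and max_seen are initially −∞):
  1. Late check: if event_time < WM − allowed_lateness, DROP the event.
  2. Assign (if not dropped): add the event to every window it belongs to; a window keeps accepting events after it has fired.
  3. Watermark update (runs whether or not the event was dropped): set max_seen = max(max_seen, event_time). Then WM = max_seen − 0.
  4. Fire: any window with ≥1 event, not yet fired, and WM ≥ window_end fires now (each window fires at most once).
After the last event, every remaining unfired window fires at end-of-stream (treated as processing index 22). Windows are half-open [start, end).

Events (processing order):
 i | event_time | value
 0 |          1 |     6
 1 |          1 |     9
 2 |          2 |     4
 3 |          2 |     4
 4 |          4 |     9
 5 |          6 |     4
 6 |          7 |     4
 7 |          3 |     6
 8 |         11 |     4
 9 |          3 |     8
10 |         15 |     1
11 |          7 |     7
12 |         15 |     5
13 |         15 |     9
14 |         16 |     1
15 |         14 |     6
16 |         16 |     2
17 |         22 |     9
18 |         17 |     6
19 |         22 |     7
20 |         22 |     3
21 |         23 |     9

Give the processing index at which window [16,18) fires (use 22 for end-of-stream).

i=0 t=1 v=6: → [1,3),[0,2); WM=1
i=1 t=1 v=9: → [1,3),[0,2); WM=1
i=2 t=2 v=4: → [2,4),[1,3); WM=2; [0,2) fires=2
i=3 t=2 v=4: → [2,4),[1,3); WM=2
i=4 t=4 v=9: → [4,6),[3,5); WM=4; [1,3) fires=3 [2,4) fires=1
i=5 t=6 v=4: → [6,8),[5,7); WM=6; [3,5) fires=1 [4,6) fires=1
i=6 t=7 v=4: → [7,9),[6,8); WM=7; [5,7) fires=1
i=7 t=3 v=6: → [3,5),[2,4); WM=7
i=8 t=11 v=4: → [11,13),[10,12); WM=11; [6,8) fires=1 [7,9) fires=1
i=9 t=3 v=8: DROP (t<11-4); WM=11
i=10 t=15 v=1: → [15,17),[14,16); WM=15; [10,12) fires=1 [11,13) fires=1
i=11 t=7 v=7: DROP (t<15-4); WM=15
i=12 t=15 v=5: → [15,17),[14,16); WM=15
i=13 t=15 v=9: → [15,17),[14,16); WM=15
i=14 t=16 v=1: → [16,18),[15,17); WM=16; [14,16) fires=3
i=15 t=14 v=6: → [14,16),[13,15); WM=16; [13,15) fires=1
i=16 t=16 v=2: → [16,18),[15,17); WM=16
i=17 t=22 v=9: → [22,24),[21,23); WM=22; [15,17) fires=4 [16,18) fires=2
i=18 t=17 v=6: DROP (t<22-4); WM=22
i=19 t=22 v=7: → [22,24),[21,23); WM=22
i=20 t=22 v=3: → [22,24),[21,23); WM=22
i=21 t=23 v=9: → [23,25),[22,24); WM=23; [21,23) fires=3

17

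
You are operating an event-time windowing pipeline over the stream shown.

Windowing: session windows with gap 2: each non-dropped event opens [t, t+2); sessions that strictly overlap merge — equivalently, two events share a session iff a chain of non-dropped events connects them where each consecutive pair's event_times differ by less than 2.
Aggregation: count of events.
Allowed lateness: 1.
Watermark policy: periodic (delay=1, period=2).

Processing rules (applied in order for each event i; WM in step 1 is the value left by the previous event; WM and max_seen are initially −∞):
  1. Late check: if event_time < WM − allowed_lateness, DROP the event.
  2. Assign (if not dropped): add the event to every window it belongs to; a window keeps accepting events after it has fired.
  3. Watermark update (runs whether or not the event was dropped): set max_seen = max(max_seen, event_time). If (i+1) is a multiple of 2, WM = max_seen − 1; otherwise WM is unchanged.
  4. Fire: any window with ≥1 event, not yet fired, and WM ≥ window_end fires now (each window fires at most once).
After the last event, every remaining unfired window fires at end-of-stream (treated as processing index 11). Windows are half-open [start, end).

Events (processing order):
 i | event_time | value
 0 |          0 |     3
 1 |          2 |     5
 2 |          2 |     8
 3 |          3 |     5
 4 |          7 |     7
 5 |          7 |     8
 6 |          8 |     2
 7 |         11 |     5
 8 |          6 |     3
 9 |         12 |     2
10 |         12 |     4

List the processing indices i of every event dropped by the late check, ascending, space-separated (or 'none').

8

i=0 t=0 v=3: → [0,2); WM=−∞
i=1 t=2 v=5: → [2,4); WM=1
i=2 t=2 v=8: → [2,4); WM=1
i=3 t=3 v=5: → [2,5); WM=2
i=4 t=7 v=7: → [7,9); WM=2
i=5 t=7 v=8: → [7,9); WM=6
i=6 t=8 v=2: → [7,10); WM=6
i=7 t=11 v=5: → [11,13); WM=10
i=8 t=6 v=3: DROP (t<10-1); WM=10
i=9 t=12 v=2: → [11,14); WM=11
i=10 t=12 v=4: → [11,14); WM=11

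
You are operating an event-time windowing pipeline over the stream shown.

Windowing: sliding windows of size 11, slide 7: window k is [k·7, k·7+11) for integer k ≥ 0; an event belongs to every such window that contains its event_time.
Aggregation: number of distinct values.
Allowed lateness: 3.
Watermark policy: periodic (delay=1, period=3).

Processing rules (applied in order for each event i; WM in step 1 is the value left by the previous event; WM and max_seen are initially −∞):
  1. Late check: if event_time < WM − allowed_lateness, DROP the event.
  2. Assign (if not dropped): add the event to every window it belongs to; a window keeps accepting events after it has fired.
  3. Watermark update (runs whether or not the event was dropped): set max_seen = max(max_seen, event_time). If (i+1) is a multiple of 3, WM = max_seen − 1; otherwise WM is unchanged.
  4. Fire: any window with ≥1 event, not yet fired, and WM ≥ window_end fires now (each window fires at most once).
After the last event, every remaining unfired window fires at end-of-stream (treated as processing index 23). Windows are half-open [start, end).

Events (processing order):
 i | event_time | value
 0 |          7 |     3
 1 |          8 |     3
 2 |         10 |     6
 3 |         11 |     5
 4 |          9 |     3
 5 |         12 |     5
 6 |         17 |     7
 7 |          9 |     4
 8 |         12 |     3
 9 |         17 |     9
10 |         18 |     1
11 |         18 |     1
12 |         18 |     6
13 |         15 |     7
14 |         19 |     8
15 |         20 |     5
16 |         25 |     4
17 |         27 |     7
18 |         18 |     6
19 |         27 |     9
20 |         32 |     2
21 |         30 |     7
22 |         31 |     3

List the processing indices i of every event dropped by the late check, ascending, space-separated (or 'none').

18

i=0 t=7 v=3: → [7,18),[0,11); WM=−∞
i=1 t=8 v=3: → [7,18),[0,11); WM=−∞
i=2 t=10 v=6: → [7,18),[0,11); WM=9
i=3 t=11 v=5: → [7,18); WM=9
i=4 t=9 v=3: → [7,18),[0,11); WM=9
i=5 t=12 v=5: → [7,18); WM=11; [0,11) fires=2
i=6 t=17 v=7: → [14,25),[7,18); WM=11
i=7 t=9 v=4: → [7,18),[0,11); WM=11
i=8 t=12 v=3: → [7,18); WM=16
i=9 t=17 v=9: → [14,25),[7,18); WM=16
i=10 t=18 v=1: → [14,25); WM=16
i=11 t=18 v=1: → [14,25); WM=17
i=12 t=18 v=6: → [14,25); WM=17
i=13 t=15 v=7: → [14,25),[7,18); WM=17
i=14 t=19 v=8: → [14,25); WM=18; [7,18) fires=6
i=15 t=20 v=5: → [14,25); WM=18
i=16 t=25 v=4: → [21,32); WM=18
i=17 t=27 v=7: → [21,32); WM=26; [14,25) fires=6
i=18 t=18 v=6: DROP (t<26-3); WM=26
i=19 t=27 v=9: → [21,32); WM=26
i=20 t=32 v=2: → [28,39); WM=31
i=21 t=30 v=7: → [28,39),[21,32); WM=31
i=22 t=31 v=3: → [28,39),[21,32); WM=31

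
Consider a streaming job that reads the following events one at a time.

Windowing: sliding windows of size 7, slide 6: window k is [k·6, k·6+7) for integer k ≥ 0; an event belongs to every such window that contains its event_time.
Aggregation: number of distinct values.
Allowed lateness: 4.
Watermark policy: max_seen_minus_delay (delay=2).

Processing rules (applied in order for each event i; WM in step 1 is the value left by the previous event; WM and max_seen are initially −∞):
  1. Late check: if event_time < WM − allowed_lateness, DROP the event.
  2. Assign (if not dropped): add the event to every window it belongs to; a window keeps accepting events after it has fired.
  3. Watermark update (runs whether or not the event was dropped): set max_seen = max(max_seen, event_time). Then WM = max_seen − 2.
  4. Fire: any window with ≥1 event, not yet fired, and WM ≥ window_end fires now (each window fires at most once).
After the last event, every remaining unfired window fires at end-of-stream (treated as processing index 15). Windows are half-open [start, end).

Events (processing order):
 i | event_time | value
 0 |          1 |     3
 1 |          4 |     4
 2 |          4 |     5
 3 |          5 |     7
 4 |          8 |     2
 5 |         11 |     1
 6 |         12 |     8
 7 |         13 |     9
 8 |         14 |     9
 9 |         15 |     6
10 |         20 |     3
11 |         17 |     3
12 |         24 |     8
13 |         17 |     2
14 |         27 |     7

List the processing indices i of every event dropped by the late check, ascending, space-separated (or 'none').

i=0 t=1 v=3: → [0,7); WM=-1
i=1 t=4 v=4: → [0,7); WM=2
i=2 t=4 v=5: → [0,7); WM=2
i=3 t=5 v=7: → [0,7); WM=3
i=4 t=8 v=2: → [6,13); WM=6
i=5 t=11 v=1: → [6,13); WM=9; [0,7) fires=4
i=6 t=12 v=8: → [12,19),[6,13); WM=10
i=7 t=13 v=9: → [12,19); WM=11
i=8 t=14 v=9: → [12,19); WM=12
i=9 t=15 v=6: → [12,19); WM=13; [6,13) fires=3
i=10 t=20 v=3: → [18,25); WM=18
i=11 t=17 v=3: → [12,19); WM=18
i=12 t=24 v=8: → [24,31),[18,25); WM=22; [12,19) fires=4
i=13 t=17 v=2: DROP (t<22-4); WM=22
i=14 t=27 v=7: → [24,31); WM=25; [18,25) fires=2

13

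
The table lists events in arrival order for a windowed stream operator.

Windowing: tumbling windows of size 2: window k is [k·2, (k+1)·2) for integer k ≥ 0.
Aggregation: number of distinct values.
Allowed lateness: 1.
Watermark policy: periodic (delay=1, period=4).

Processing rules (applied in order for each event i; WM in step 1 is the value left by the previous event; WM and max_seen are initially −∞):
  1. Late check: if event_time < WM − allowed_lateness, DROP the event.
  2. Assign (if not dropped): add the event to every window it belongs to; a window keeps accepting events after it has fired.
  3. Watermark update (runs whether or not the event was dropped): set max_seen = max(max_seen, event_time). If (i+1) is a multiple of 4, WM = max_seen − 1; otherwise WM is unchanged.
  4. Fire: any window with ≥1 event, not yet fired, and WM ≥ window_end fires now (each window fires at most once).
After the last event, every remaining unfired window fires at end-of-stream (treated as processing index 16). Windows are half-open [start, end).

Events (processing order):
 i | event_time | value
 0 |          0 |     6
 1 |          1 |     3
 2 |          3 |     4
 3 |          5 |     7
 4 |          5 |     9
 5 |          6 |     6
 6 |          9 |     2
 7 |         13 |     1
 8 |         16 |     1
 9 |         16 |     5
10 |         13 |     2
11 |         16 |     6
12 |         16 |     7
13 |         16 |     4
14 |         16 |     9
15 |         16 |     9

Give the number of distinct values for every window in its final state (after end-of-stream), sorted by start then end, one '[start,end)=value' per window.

i=0 t=0 v=6: → [0,2); WM=−∞
i=1 t=1 v=3: → [0,2); WM=−∞
i=2 t=3 v=4: → [2,4); WM=−∞
i=3 t=5 v=7: → [4,6); WM=4; [0,2) fires=2 [2,4) fires=1
i=4 t=5 v=9: → [4,6); WM=4
i=5 t=6 v=6: → [6,8); WM=4
i=6 t=9 v=2: → [8,10); WM=4
i=7 t=13 v=1: → [12,14); WM=12; [4,6) fires=2 [6,8) fires=1 [8,10) fires=1
i=8 t=16 v=1: → [16,18); WM=12
i=9 t=16 v=5: → [16,18); WM=12
i=10 t=13 v=2: → [12,14); WM=12
i=11 t=16 v=6: → [16,18); WM=15; [12,14) fires=2
i=12 t=16 v=7: → [16,18); WM=15
i=13 t=16 v=4: → [16,18); WM=15
i=14 t=16 v=9: → [16,18); WM=15
i=15 t=16 v=9: → [16,18); WM=15

[0,2)=2 [2,4)=1 [4,6)=2 [6,8)=1 [8,10)=1 [12,14)=2 [16,18)=6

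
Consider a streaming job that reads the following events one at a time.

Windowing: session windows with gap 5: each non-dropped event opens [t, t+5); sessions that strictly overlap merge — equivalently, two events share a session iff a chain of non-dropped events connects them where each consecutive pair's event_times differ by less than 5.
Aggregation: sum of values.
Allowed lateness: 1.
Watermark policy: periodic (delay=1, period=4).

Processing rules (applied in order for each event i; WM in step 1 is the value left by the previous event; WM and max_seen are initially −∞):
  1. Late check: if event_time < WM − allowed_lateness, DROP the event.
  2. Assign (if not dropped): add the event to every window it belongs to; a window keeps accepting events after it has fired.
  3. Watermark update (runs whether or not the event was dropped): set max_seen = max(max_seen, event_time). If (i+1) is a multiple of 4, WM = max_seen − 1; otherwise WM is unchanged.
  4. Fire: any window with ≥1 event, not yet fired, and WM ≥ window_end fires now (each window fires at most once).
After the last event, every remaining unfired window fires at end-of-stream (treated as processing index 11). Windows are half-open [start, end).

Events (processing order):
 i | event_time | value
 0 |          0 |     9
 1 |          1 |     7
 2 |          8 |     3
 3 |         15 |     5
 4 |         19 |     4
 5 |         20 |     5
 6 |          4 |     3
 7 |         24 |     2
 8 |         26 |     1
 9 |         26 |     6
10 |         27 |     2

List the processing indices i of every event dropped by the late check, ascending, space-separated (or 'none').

6

i=0 t=0 v=9: → [0,5); WM=−∞
i=1 t=1 v=7: → [0,6); WM=−∞
i=2 t=8 v=3: → [8,13); WM=−∞
i=3 t=15 v=5: → [15,20); WM=14
i=4 t=19 v=4: → [15,24); WM=14
i=5 t=20 v=5: → [15,25); WM=14
i=6 t=4 v=3: DROP (t<14-1); WM=14
i=7 t=24 v=2: → [15,29); WM=23
i=8 t=26 v=1: → [15,31); WM=23
i=9 t=26 v=6: → [15,31); WM=23
i=10 t=27 v=2: → [15,32); WM=23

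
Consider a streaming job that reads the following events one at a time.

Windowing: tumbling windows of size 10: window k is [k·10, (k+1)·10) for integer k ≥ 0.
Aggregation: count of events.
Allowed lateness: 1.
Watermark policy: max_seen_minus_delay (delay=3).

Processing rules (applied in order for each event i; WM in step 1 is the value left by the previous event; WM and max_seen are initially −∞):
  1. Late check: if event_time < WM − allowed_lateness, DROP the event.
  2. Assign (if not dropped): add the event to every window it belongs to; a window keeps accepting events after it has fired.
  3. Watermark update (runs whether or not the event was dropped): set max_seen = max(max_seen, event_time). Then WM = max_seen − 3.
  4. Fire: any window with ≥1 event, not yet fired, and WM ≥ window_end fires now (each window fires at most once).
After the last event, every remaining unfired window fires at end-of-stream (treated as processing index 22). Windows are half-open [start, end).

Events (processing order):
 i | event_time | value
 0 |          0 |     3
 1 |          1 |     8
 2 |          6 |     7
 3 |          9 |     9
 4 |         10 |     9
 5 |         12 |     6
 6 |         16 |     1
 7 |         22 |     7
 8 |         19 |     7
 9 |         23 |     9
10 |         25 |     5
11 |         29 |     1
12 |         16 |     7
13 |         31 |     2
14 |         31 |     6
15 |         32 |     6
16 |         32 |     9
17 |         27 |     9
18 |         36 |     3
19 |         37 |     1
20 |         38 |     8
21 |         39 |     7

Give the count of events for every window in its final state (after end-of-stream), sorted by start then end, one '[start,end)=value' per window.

[0,10)=4 [10,20)=4 [20,30)=4 [30,40)=8

i=0 t=0 v=3: → [0,10); WM=-3
i=1 t=1 v=8: → [0,10); WM=-2
i=2 t=6 v=7: → [0,10); WM=3
i=3 t=9 v=9: → [0,10); WM=6
i=4 t=10 v=9: → [10,20); WM=7
i=5 t=12 v=6: → [10,20); WM=9
i=6 t=16 v=1: → [10,20); WM=13; [0,10) fires=4
i=7 t=22 v=7: → [20,30); WM=19
i=8 t=19 v=7: → [10,20); WM=19
i=9 t=23 v=9: → [20,30); WM=20; [10,20) fires=4
i=10 t=25 v=5: → [20,30); WM=22
i=11 t=29 v=1: → [20,30); WM=26
i=12 t=16 v=7: DROP (t<26-1); WM=26
i=13 t=31 v=2: → [30,40); WM=28
i=14 t=31 v=6: → [30,40); WM=28
i=15 t=32 v=6: → [30,40); WM=29
i=16 t=32 v=9: → [30,40); WM=29
i=17 t=27 v=9: DROP (t<29-1); WM=29
i=18 t=36 v=3: → [30,40); WM=33; [20,30) fires=4
i=19 t=37 v=1: → [30,40); WM=34
i=20 t=38 v=8: → [30,40); WM=35
i=21 t=39 v=7: → [30,40); WM=36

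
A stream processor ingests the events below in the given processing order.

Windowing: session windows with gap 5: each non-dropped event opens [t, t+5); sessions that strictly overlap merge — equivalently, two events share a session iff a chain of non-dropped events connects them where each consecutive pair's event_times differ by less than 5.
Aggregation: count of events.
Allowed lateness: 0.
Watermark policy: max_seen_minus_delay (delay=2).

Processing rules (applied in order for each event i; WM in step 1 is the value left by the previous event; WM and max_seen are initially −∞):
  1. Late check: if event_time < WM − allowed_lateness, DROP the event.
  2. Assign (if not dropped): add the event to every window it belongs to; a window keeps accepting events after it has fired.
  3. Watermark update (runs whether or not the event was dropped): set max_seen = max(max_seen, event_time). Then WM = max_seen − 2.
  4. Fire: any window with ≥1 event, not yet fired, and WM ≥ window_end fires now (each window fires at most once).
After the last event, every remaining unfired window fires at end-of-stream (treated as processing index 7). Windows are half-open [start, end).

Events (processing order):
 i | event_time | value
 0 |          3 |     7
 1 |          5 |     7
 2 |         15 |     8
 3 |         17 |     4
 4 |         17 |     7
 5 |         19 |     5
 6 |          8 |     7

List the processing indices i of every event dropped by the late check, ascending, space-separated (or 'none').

6

i=0 t=3 v=7: → [3,8); WM=1
i=1 t=5 v=7: → [3,10); WM=3
i=2 t=15 v=8: → [15,20); WM=13
i=3 t=17 v=4: → [15,22); WM=15
i=4 t=17 v=7: → [15,22); WM=15
i=5 t=19 v=5: → [15,24); WM=17
i=6 t=8 v=7: DROP (t<17-0); WM=17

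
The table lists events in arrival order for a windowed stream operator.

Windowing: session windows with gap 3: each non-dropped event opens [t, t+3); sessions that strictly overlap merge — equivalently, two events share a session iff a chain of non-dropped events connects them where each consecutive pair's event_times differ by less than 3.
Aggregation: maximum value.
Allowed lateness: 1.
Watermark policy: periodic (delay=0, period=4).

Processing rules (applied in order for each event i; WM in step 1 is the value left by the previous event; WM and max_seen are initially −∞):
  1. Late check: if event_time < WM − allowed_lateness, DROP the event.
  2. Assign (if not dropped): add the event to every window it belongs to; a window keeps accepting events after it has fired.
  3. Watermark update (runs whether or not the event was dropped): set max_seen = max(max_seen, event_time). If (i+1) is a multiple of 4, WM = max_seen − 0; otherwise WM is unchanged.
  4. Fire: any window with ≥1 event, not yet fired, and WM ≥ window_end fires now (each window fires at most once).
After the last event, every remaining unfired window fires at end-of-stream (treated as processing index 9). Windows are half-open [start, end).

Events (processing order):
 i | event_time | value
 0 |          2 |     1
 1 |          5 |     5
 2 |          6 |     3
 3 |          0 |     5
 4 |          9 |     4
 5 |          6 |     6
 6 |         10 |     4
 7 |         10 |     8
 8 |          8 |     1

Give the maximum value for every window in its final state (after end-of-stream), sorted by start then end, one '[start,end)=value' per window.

[0,5)=5 [5,9)=6 [9,13)=8

i=0 t=2 v=1: → [2,5); WM=−∞
i=1 t=5 v=5: → [5,8); WM=−∞
i=2 t=6 v=3: → [5,9); WM=−∞
i=3 t=0 v=5: → [0,5); WM=6
i=4 t=9 v=4: → [9,12); WM=6
i=5 t=6 v=6: → [5,9); WM=6
i=6 t=10 v=4: → [9,13); WM=6
i=7 t=10 v=8: → [9,13); WM=10
i=8 t=8 v=1: DROP (t<10-1); WM=10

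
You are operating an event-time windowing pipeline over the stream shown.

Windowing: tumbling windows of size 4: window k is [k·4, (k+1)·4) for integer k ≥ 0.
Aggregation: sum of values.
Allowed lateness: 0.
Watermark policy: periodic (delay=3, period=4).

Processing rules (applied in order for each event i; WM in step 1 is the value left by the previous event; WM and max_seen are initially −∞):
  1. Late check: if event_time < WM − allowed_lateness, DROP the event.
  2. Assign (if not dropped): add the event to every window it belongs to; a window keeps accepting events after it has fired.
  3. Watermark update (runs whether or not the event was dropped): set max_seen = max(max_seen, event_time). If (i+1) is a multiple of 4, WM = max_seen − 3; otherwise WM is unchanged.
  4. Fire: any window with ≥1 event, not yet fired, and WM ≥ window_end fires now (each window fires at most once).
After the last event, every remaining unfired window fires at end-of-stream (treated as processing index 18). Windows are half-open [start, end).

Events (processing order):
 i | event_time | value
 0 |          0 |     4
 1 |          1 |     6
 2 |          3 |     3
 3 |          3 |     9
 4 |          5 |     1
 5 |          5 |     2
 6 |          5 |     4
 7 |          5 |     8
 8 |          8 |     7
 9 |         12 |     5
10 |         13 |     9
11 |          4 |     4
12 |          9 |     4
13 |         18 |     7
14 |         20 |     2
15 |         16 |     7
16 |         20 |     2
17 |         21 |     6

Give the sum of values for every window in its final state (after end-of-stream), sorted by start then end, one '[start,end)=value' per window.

[0,4)=22 [4,8)=19 [8,12)=7 [12,16)=14 [16,20)=14 [20,24)=10

i=0 t=0 v=4: → [0,4); WM=−∞
i=1 t=1 v=6: → [0,4); WM=−∞
i=2 t=3 v=3: → [0,4); WM=−∞
i=3 t=3 v=9: → [0,4); WM=0
i=4 t=5 v=1: → [4,8); WM=0
i=5 t=5 v=2: → [4,8); WM=0
i=6 t=5 v=4: → [4,8); WM=0
i=7 t=5 v=8: → [4,8); WM=2
i=8 t=8 v=7: → [8,12); WM=2
i=9 t=12 v=5: → [12,16); WM=2
i=10 t=13 v=9: → [12,16); WM=2
i=11 t=4 v=4: → [4,8); WM=10; [0,4) fires=22 [4,8) fires=19
i=12 t=9 v=4: DROP (t<10-0); WM=10
i=13 t=18 v=7: → [16,20); WM=10
i=14 t=20 v=2: → [20,24); WM=10
i=15 t=16 v=7: → [16,20); WM=17; [8,12) fires=7 [12,16) fires=14
i=16 t=20 v=2: → [20,24); WM=17
i=17 t=21 v=6: → [20,24); WM=17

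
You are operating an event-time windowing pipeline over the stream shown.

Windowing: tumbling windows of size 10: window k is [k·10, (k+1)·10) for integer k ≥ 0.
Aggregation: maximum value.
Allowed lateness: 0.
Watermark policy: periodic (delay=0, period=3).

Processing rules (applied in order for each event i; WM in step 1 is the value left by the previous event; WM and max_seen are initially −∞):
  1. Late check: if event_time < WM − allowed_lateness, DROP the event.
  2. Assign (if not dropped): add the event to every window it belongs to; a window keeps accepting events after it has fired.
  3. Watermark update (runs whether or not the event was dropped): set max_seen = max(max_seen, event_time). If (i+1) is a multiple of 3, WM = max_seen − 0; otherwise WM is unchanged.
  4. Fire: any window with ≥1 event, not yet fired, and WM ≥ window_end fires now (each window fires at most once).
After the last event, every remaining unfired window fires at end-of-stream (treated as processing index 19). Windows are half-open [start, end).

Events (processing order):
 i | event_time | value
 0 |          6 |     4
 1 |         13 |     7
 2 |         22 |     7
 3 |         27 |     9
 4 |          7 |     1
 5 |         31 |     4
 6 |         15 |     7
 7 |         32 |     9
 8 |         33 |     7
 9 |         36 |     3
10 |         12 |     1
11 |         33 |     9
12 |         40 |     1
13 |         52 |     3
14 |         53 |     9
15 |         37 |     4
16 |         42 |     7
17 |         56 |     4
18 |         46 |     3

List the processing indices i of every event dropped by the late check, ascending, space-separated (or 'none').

i=0 t=6 v=4: → [0,10); WM=−∞
i=1 t=13 v=7: → [10,20); WM=−∞
i=2 t=22 v=7: → [20,30); WM=22; [0,10) fires=4 [10,20) fires=7
i=3 t=27 v=9: → [20,30); WM=22
i=4 t=7 v=1: DROP (t<22-0); WM=22
i=5 t=31 v=4: → [30,40); WM=31; [20,30) fires=9
i=6 t=15 v=7: DROP (t<31-0); WM=31
i=7 t=32 v=9: → [30,40); WM=31
i=8 t=33 v=7: → [30,40); WM=33
i=9 t=36 v=3: → [30,40); WM=33
i=10 t=12 v=1: DROP (t<33-0); WM=33
i=11 t=33 v=9: → [30,40); WM=36
i=12 t=40 v=1: → [40,50); WM=36
i=13 t=52 v=3: → [50,60); WM=36
i=14 t=53 v=9: → [50,60); WM=53; [30,40) fires=9 [40,50) fires=1
i=15 t=37 v=4: DROP (t<53-0); WM=53
i=16 t=42 v=7: DROP (t<53-0); WM=53
i=17 t=56 v=4: → [50,60); WM=56
i=18 t=46 v=3: DROP (t<56-0); WM=56

4 6 10 15 16 18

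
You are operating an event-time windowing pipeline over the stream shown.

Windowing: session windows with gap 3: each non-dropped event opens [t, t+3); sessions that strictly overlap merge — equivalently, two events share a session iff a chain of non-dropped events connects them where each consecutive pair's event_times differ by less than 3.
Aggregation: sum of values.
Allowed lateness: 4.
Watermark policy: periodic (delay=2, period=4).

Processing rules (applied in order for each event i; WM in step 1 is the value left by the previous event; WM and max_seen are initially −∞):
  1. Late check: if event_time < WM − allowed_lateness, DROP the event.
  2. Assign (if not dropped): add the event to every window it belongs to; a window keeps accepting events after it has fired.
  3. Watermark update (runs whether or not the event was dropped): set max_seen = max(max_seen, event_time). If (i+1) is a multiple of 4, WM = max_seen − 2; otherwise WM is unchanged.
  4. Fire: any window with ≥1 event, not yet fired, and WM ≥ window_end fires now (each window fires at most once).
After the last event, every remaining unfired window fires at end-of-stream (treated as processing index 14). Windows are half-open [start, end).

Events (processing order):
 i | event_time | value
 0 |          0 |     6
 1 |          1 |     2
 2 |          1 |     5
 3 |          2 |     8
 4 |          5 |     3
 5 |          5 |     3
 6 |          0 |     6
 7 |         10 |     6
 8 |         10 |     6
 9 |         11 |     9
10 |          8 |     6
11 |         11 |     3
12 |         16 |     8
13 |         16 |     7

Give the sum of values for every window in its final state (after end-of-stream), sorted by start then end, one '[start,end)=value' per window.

i=0 t=0 v=6: → [0,3); WM=−∞
i=1 t=1 v=2: → [0,4); WM=−∞
i=2 t=1 v=5: → [0,4); WM=−∞
i=3 t=2 v=8: → [0,5); WM=0
i=4 t=5 v=3: → [5,8); WM=0
i=5 t=5 v=3: → [5,8); WM=0
i=6 t=0 v=6: → [0,5); WM=0
i=7 t=10 v=6: → [10,13); WM=8
i=8 t=10 v=6: → [10,13); WM=8
i=9 t=11 v=9: → [10,14); WM=8
i=10 t=8 v=6: → [8,14); WM=8
i=11 t=11 v=3: → [8,14); WM=9
i=12 t=16 v=8: → [16,19); WM=9
i=13 t=16 v=7: → [16,19); WM=9

[0,5)=27 [5,8)=6 [8,14)=30 [16,19)=15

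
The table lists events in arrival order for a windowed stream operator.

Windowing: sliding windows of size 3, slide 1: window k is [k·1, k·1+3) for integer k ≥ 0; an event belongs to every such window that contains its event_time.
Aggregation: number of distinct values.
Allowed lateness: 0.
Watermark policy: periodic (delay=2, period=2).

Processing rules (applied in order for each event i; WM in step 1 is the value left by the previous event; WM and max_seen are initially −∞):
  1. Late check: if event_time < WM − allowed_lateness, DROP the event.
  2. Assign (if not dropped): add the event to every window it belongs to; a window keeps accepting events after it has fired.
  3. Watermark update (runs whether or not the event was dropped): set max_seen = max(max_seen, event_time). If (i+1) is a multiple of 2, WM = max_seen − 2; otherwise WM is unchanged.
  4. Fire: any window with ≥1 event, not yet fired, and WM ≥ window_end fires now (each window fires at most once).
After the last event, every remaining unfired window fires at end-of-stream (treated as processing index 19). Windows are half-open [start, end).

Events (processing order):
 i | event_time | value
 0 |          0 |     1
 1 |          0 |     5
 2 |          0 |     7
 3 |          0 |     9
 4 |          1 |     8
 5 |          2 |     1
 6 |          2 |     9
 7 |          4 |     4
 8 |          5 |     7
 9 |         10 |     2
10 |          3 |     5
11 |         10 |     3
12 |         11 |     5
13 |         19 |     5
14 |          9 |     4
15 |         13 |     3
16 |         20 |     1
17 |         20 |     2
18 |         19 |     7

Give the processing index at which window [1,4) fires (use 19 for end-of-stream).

9

i=0 t=0 v=1: → [0,3); WM=−∞
i=1 t=0 v=5: → [0,3); WM=-2
i=2 t=0 v=7: → [0,3); WM=-2
i=3 t=0 v=9: → [0,3); WM=-2
i=4 t=1 v=8: → [1,4),[0,3); WM=-2
i=5 t=2 v=1: → [2,5),[1,4),[0,3); WM=0
i=6 t=2 v=9: → [2,5),[1,4),[0,3); WM=0
i=7 t=4 v=4: → [4,7),[3,6),[2,5); WM=2
i=8 t=5 v=7: → [5,8),[4,7),[3,6); WM=2
i=9 t=10 v=2: → [10,13),[9,12),[8,11); WM=8; [0,3) fires=5 [1,4) fires=3 [2,5) fires=3 [3,6) fires=2 [4,7) fires=2 [5,8) fires=1
i=10 t=3 v=5: DROP (t<8-0); WM=8
i=11 t=10 v=3: → [10,13),[9,12),[8,11); WM=8
i=12 t=11 v=5: → [11,14),[10,13),[9,12); WM=8
i=13 t=19 v=5: → [19,22),[18,21),[17,20); WM=17; [8,11) fires=2 [9,12) fires=3 [10,13) fires=3 [11,14) fires=1
i=14 t=9 v=4: DROP (t<17-0); WM=17
i=15 t=13 v=3: DROP (t<17-0); WM=17
i=16 t=20 v=1: → [20,23),[19,22),[18,21); WM=17
i=17 t=20 v=2: → [20,23),[19,22),[18,21); WM=18
i=18 t=19 v=7: → [19,22),[18,21),[17,20); WM=18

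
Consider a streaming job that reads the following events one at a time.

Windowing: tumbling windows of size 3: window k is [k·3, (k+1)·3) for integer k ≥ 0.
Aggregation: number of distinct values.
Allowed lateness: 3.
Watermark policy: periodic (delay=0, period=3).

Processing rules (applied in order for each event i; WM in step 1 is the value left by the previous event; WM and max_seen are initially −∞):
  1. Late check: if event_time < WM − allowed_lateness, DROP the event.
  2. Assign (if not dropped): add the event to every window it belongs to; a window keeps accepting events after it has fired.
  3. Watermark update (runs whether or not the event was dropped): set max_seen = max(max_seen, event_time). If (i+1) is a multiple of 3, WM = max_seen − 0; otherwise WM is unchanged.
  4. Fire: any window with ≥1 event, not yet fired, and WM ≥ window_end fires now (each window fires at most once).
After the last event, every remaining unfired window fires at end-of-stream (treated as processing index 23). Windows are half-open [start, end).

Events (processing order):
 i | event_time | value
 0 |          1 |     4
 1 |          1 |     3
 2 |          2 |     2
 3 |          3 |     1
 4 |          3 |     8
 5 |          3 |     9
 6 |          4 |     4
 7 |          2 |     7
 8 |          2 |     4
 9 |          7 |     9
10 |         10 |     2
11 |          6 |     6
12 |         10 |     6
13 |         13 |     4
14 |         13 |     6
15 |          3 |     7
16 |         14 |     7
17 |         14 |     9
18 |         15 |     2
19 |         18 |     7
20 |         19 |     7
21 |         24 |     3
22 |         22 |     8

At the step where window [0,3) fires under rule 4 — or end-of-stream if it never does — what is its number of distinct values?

i=0 t=1 v=4: → [0,3); WM=−∞
i=1 t=1 v=3: → [0,3); WM=−∞
i=2 t=2 v=2: → [0,3); WM=2
i=3 t=3 v=1: → [3,6); WM=2
i=4 t=3 v=8: → [3,6); WM=2
i=5 t=3 v=9: → [3,6); WM=3; [0,3) fires=3
i=6 t=4 v=4: → [3,6); WM=3
i=7 t=2 v=7: → [0,3); WM=3
i=8 t=2 v=4: → [0,3); WM=4
i=9 t=7 v=9: → [6,9); WM=4
i=10 t=10 v=2: → [9,12); WM=4
i=11 t=6 v=6: → [6,9); WM=10; [3,6) fires=4 [6,9) fires=2
i=12 t=10 v=6: → [9,12); WM=10
i=13 t=13 v=4: → [12,15); WM=10
i=14 t=13 v=6: → [12,15); WM=13; [9,12) fires=2
i=15 t=3 v=7: DROP (t<13-3); WM=13
i=16 t=14 v=7: → [12,15); WM=13
i=17 t=14 v=9: → [12,15); WM=14
i=18 t=15 v=2: → [15,18); WM=14
i=19 t=18 v=7: → [18,21); WM=14
i=20 t=19 v=7: → [18,21); WM=19; [12,15) fires=4 [15,18) fires=1
i=21 t=24 v=3: → [24,27); WM=19
i=22 t=22 v=8: → [21,24); WM=19

3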